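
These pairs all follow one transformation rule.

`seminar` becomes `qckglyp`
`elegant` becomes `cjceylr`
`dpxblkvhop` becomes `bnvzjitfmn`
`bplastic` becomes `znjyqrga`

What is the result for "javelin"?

Looking at the pairs, the operation is to shift every letter 2 places backward in the alphabet (wrapping around).
Doing the same to "javelin": "hytcjgl".

hytcjgl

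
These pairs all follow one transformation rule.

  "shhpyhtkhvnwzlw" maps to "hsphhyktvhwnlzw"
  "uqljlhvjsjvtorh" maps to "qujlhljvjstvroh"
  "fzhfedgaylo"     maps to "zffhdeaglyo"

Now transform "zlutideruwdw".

In each case the input is transformed by: swap each adjacent pair of characters (1↔2, 3↔4, ...).
Doing the same to "zlutideruwdw": "lztudirewuwd".

lztudirewuwd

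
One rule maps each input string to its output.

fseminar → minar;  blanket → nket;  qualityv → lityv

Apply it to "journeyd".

What's happening: delete the first 3 characters.
"journeyd" → "rneyd".

rneyd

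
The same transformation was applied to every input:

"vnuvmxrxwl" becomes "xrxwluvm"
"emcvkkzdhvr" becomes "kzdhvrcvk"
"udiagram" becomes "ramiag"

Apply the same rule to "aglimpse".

The transformation: delete the first 2 characters, then move the first 3 characters to the end (rotate left by 3).
For "aglimpse", step one produces "limpse"; step two turns that into "pselim".

pselim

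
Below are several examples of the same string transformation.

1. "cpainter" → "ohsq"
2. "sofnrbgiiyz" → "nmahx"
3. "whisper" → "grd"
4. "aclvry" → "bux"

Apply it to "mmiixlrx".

lhkw

The transformation: keep every other character starting from the second (positions 2nd, 4th, 6th, ...), then shift every letter 1 place backward in the alphabet (wrapping around).
"mmiixlrx" → "milx" → "lhkw".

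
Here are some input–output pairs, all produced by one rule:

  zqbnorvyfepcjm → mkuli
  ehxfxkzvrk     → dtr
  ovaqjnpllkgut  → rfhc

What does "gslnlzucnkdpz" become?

Looking at the pairs, the operation is to keep one character in every 3, starting at position 2 (positions 2nd, 5th, 8th, ...), then shift every letter 4 places backward in the alphabet (wrapping around).
Starting from "gslnlzucnkdpz": after the first operation, "slcd"; after the second, "ohyz".
(Check on "ehxfxkzvrk": → "hxv" → "dtr" ✓)

ohyz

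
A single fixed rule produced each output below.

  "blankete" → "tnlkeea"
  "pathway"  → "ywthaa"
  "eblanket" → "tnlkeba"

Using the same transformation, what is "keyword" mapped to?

ywroed

In each case the input is transformed by: delete the first character, then sort the characters into reverse alphabetical order.
"keyword" → "eyword" → "ywroed".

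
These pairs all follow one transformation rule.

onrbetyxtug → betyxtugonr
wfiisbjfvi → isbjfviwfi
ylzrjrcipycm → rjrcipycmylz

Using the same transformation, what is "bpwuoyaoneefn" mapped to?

Rule — move the first 3 characters to the end (rotate left by 3).
"bpwuoyaoneefn" → "uoyaoneefnbpw".

uoyaoneefnbpw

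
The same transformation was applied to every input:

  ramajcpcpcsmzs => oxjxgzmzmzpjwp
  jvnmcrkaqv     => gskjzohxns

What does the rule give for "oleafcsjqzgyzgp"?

libxczpgnwdvwdm

What's happening: shift every letter 3 places backward in the alphabet (wrapping around).
"oleafcsjqzgyzgp" → "libxczpgnwdvwdm".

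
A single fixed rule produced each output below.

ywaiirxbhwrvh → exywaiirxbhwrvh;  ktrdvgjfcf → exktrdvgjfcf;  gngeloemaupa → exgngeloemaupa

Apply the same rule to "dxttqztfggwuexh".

The transformation: prepend "ex".
So "dxttqztfggwuexh" becomes "exdxttqztfggwuexh".

exdxttqztfggwuexh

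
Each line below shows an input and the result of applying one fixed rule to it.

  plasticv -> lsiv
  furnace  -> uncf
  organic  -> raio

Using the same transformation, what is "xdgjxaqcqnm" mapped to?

The pattern: move the first character to the end, then keep every other character starting from the first (positions 1st, 3rd, 5th, ...).
"xdgjxaqcqnm" → "djacnx".

djacnx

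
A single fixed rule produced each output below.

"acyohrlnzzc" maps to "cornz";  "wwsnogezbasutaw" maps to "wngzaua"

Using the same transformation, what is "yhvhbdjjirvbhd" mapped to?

The pattern: keep every other character starting from the second (positions 2nd, 4th, 6th, ...).
Doing the same to "yhvhbdjjirvbhd": "hhdjrbd".

hhdjrbd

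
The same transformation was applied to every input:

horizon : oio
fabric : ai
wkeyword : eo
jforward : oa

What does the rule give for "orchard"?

oa

Each output is the input with this applied: keep only the vowels.
Doing the same to "orchard": "oa".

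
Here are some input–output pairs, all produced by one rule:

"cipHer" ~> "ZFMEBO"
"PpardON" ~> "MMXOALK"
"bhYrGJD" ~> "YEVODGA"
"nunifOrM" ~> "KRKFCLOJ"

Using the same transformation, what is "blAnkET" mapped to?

The transformation: shift every letter 3 places backward in the alphabet (wrapping around), then convert every letter to uppercase.
Working it through for "blAnkET": intermediate "yiXkhBQ", final "YIXKHBQ".
(Check on "PpardON": → "MmxoaLK" → "MMXOALK" ✓)

YIXKHBQ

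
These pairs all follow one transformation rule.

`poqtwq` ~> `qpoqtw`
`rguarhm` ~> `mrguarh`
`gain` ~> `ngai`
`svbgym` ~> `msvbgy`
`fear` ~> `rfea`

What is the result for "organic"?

What's happening: move the last character to the front.
On "organic" that produces "corgani".

corgani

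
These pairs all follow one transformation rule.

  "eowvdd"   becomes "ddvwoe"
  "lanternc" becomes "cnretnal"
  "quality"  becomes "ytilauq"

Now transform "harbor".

In each case the input is transformed by: reverse the string.
On "harbor" that produces "robrah".

robrah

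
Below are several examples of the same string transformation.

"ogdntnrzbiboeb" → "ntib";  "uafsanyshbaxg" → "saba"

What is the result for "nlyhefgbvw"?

hew

Rule — swap each adjacent pair of characters (1↔2, 3↔4, ...), then keep one character in every 3, starting at position 3 (positions 3rd, 6th, 9th, ...).
Doing the same to "nlyhefgbvw": "hew".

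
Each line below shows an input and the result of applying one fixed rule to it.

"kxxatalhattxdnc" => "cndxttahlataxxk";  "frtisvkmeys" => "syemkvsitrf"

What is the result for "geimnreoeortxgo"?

The pattern: reverse the string.
On "geimnreoeortxgo" that produces "ogxtroeoernmieg".

ogxtroeoernmieg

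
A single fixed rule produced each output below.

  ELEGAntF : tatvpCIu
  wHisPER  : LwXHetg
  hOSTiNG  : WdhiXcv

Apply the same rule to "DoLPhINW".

sDaeWxcl

Each output is the input with this applied: shift every letter 11 places backward in the alphabet (wrapping around), then flip the case of every letter.
For "DoLPhINW", step one produces "SdAEwXCL"; step two turns that into "sDaeWxcl".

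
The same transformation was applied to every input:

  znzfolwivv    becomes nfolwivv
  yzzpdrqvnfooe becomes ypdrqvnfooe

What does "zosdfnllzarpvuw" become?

osdfnllarpvuw

What's happening: remove every "z".
For "zosdfnllzarpvuw" the result is "osdfnllarpvuw".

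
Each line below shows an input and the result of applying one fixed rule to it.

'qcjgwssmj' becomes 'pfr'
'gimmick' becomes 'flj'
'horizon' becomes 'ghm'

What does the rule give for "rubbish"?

qag

The pattern: keep one character in every 3, starting at position 1 (positions 1st, 4th, 7th, ...), then shift every letter 1 place backward in the alphabet (wrapping around).
Applying both steps to "rubbish": "rbh", then "qag".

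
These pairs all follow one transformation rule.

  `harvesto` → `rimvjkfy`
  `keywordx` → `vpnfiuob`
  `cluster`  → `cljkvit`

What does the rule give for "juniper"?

lezgvia

The pattern: shift every letter 9 places backward in the alphabet (wrapping around), then move the first character to the end.
"juniper" → "alezgvi" → "lezgvia".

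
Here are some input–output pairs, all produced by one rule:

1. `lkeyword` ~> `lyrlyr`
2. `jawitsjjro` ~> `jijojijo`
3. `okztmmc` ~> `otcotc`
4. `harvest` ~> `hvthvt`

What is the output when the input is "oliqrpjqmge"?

The pattern: keep one character in every 3, starting at position 1 (positions 1st, 4th, 7th, ...), then write the whole string twice.
For "oliqrpjqmge", step one produces "oqjg"; step two turns that into "oqjgoqjg".

oqjgoqjg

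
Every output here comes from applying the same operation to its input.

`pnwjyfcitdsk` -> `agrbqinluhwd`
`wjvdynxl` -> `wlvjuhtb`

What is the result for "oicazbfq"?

xzdomgay

The pattern: shift every letter 2 places backward in the alphabet (wrapping around), then swap the front and back halves of the string.
Working it through for "oicazbfq": intermediate "mgayxzdo", final "xzdomgay".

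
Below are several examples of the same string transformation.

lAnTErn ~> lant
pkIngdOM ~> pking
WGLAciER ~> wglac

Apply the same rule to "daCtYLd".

dact

Each output is the input with this applied: delete the last 3 characters, then convert every letter to lowercase.
For "daCtYLd", step one produces "daCt"; step two turns that into "dact".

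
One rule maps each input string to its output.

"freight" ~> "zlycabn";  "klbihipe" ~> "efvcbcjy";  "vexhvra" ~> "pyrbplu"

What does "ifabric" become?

Rule — shift every letter 6 places backward in the alphabet (wrapping around).
On "ifabric" that produces "czuvlcw".

czuvlcw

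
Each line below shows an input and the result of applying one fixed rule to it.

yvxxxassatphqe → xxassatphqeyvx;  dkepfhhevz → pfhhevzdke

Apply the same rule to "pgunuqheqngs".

nuqheqngspgu

Each output is the input with this applied: move the first 3 characters to the end (rotate left by 3).
"pgunuqheqngs" → "nuqheqngspgu".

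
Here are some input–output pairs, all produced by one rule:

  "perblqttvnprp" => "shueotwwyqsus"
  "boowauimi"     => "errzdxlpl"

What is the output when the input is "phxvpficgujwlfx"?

In each case the input is transformed by: shift every letter 3 places forward in the alphabet (wrapping around).
Applying that to "phxvpficgujwlfx" gives "skaysilfjxmzoia".

skaysilfjxmzoia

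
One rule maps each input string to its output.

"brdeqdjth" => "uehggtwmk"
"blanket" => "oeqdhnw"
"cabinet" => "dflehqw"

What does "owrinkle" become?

zrlunqho

What's happening: swap each adjacent pair of characters (1↔2, 3↔4, ...), then shift every letter 3 places forward in the alphabet (wrapping around).
So "owrinkle" becomes "zrlunqho".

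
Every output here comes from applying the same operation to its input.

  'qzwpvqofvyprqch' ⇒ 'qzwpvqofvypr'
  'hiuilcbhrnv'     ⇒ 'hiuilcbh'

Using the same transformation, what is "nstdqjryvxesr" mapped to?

Looking at the pairs, the operation is to delete the last 3 characters.
"nstdqjryvxesr" → "nstdqjryvx".

nstdqjryvx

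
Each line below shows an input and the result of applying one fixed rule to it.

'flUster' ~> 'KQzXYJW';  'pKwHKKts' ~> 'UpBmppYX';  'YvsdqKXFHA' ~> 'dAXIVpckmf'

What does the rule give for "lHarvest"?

The pattern: flip the case of every letter, then shift every letter 5 places forward in the alphabet (wrapping around).
For "lHarvest", step one produces "LhARVEST"; step two turns that into "QmFWAJXY".

QmFWAJXY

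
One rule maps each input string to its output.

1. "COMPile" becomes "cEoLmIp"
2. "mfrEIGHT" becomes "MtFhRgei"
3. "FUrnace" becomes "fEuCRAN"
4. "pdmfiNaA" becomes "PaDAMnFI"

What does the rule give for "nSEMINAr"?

NRsaenmi

The rule is to take characters alternately from the front and the back (1st, last, 2nd, 2nd-last, ...), then flip the case of every letter.
Applying both steps to "nSEMINAr": "nrSAENMI", then "NRsaenmi".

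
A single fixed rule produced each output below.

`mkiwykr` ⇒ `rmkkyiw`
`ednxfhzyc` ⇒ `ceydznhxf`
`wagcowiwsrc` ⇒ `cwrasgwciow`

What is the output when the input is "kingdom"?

mkoidng

The rule is to take characters alternately from the front and the back (1st, last, 2nd, 2nd-last, ...), then swap each adjacent pair of characters (1↔2, 3↔4, ...).
Starting from "kingdom": after the first operation, "kmiondg"; after the second, "mkoidng".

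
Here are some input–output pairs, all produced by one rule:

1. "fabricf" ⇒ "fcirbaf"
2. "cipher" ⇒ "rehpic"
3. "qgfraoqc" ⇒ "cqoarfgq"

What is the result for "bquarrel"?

lerrauqb

The pattern: reverse the string.
"bquarrel" → "lerrauqb".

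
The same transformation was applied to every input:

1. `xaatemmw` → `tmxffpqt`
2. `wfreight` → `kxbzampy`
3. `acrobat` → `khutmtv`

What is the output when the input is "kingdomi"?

gzwhfbdb

The pattern: move the first 2 characters to the end (rotate left by 2), then shift every letter 7 places backward in the alphabet (wrapping around).
Doing the same to "kingdomi": "gzwhfbdb".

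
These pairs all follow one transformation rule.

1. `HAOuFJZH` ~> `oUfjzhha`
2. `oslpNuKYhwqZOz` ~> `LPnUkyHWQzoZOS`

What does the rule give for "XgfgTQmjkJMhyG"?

FGtqMJKjmHYgxG

Each output is the input with this applied: flip the case of every letter, then move the first 2 characters to the end (rotate left by 2).
"XgfgTQmjkJMhyG" → "FGtqMJKjmHYgxG".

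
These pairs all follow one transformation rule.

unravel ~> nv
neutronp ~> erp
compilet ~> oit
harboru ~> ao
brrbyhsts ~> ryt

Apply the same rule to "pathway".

aw

In each case the input is transformed by: keep one character in every 3, starting at position 2 (positions 2nd, 5th, 8th, ...).
For "pathway" the result is "aw".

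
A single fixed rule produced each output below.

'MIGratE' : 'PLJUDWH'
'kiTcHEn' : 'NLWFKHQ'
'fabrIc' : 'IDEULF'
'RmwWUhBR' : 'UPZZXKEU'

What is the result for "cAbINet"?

FDELQHW

The transformation: shift every letter 3 places forward in the alphabet (wrapping around), then convert every letter to uppercase.
Working it through for "cAbINet": intermediate "fDeLQhw", final "FDELQHW".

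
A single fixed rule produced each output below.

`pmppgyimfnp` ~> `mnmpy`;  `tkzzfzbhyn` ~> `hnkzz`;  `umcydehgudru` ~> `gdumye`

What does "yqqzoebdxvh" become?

The transformation: keep every other character starting from the second (positions 2nd, 4th, 6th, ...), then move the first 3 characters to the end (rotate left by 3).
Starting from "yqqzoebdxvh": after the first operation, "qzedv"; after the second, "dvqze".

dvqze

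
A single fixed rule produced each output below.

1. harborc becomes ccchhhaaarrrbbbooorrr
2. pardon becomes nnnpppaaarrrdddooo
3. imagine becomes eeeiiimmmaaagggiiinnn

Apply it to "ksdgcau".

The rule is to repeat every character 3 times, then move the last 3 characters to the front (rotate right by 3).
For "ksdgcau", step one produces "kkksssdddgggcccaaauuu"; step two turns that into "uuukkksssdddgggcccaaa".

uuukkksssdddgggcccaaa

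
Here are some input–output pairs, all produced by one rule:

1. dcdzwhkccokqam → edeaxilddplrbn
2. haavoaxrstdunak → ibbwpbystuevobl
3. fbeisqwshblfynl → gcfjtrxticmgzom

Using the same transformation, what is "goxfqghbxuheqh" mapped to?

What's happening: shift every letter 1 place forward in the alphabet (wrapping around).
Doing the same to "goxfqghbxuheqh": "hpygrhicyvifri".

hpygrhicyvifri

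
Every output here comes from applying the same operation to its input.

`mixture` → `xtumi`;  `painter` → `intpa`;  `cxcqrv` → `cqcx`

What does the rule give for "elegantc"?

The pattern: delete the last 2 characters, then move the first 2 characters to the end (rotate left by 2).
"elegantc" → "elegan" → "eganel".

eganel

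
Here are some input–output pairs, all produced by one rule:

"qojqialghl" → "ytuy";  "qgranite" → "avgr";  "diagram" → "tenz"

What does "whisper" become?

What's happening: shift every letter 13 places forward in the alphabet (wrapping around) — i.e. ROT13, then keep only the last 4 characters.
Applying both steps to "whisper": "juvfcre", then "fcre".

fcre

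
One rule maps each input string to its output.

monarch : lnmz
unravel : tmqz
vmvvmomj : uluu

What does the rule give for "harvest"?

gzqu

What's happening: shift every letter 1 place backward in the alphabet (wrapping around), then keep only the first 4 characters.
"harvest" → "gzqudrs" → "gzqu".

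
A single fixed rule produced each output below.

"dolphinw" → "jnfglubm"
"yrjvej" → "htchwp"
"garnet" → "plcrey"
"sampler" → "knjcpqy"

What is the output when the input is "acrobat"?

Each output is the input with this applied: move the first 2 characters to the end (rotate left by 2), then shift every letter 2 places backward in the alphabet (wrapping around).
Starting from "acrobat": after the first operation, "robatac"; after the second, "pmzyrya".
(Check on "sampler": → "mplersa" → "knjcpqy" ✓)

pmzyrya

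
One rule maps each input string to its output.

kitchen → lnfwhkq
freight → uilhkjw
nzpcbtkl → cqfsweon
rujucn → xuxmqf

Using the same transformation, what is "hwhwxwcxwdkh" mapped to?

zkzkzaafgzkn

Each output is the input with this applied: shift every letter 3 places forward in the alphabet (wrapping around), then swap each adjacent pair of characters (1↔2, 3↔4, ...).
For "hwhwxwcxwdkh", step one produces "kzkzazfazgnk"; step two turns that into "zkzkzaafgzkn".
(Check on "nzpcbtkl": → "qcsfewno" → "cqfsweon" ✓)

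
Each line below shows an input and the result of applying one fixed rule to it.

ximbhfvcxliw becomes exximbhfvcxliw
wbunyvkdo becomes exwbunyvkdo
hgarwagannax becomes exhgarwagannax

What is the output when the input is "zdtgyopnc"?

exzdtgyopnc

The transformation: prepend "ex".
So "zdtgyopnc" becomes "exzdtgyopnc".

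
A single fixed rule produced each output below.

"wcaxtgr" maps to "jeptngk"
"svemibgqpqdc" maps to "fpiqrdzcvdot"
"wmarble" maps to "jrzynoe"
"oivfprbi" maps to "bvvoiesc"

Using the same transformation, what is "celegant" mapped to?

pgraynrt

Each output is the input with this applied: take characters alternately from the front and the back (1st, last, 2nd, 2nd-last, ...), then shift every letter 13 places forward in the alphabet (wrapping around) — i.e. ROT13.
For "celegant", step one produces "ctenlaeg"; step two turns that into "pgraynrt".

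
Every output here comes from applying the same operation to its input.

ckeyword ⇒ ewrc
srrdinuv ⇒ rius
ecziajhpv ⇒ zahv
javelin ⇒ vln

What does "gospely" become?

In each case the input is transformed by: move the first character to the end, then keep every other character starting from the second (positions 2nd, 4th, 6th, ...).
Starting from "gospely": after the first operation, "ospelyg"; after the second, "sey".

sey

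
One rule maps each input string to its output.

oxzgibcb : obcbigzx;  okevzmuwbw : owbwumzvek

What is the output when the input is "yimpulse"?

The pattern: reverse the string, then move the last character to the front.
Starting from "yimpulse": after the first operation, "eslupmiy"; after the second, "yeslupmi".

yeslupmi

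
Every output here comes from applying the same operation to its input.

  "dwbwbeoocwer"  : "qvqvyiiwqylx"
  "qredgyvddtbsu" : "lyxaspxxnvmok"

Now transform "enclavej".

hwfupydy

The transformation: move the first character to the end, then shift every letter 6 places backward in the alphabet (wrapping around).
"enclavej" → "nclaveje" → "hwfupydy".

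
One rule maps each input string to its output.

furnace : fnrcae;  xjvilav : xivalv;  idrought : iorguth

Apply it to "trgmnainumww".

Rule — swap each adjacent pair of characters (1↔2, 3↔4, ...), then delete the first character.
"trgmnainumww" → "rtmgannimuww" → "tmgannimuww".

tmgannimuww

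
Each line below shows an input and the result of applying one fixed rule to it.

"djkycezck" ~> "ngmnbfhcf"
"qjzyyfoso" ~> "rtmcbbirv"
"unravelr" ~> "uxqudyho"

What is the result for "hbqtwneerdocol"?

oketwzqhhugrfr

The transformation: move the last character to the front, then shift every letter 3 places forward in the alphabet (wrapping around).
So "hbqtwneerdocol" becomes "oketwzqhhugrfr".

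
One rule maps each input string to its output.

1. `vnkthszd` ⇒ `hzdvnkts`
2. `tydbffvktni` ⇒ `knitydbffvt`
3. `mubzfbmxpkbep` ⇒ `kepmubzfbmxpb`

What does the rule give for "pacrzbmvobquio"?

qiopacrzbmvobu

Rule — move the last 3 characters to the front (rotate right by 3), then swap the first and last characters.
"pacrzbmvobquio" → "uiopacrzbmvobq" → "qiopacrzbmvobu".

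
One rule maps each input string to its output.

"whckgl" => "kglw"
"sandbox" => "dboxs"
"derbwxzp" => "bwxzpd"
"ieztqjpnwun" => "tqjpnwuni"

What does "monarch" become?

archm

Looking at the pairs, the operation is to move the first character to the end, then delete the first 2 characters.
Starting from "monarch": after the first operation, "onarchm"; after the second, "archm".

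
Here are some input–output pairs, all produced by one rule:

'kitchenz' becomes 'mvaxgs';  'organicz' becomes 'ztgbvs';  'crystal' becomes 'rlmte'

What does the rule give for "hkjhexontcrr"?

caxqhgmvkk

In each case the input is transformed by: delete the first 2 characters, then shift every letter 7 places backward in the alphabet (wrapping around).
For "hkjhexontcrr", step one produces "jhexontcrr"; step two turns that into "caxqhgmvkk".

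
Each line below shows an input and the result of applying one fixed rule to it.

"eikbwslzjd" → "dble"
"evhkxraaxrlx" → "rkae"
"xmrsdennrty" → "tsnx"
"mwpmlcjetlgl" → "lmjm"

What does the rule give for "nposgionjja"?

The transformation: keep one character in every 3, starting at position 1 (positions 1st, 4th, 7th, ...), then swap the first and last characters.
Working it through for "nposgionjja": intermediate "nsoj", final "json".

json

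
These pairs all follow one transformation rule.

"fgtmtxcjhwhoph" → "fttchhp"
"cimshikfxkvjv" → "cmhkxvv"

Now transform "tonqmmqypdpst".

The pattern: keep every other character starting from the first (positions 1st, 3rd, 5th, ...).
Doing the same to "tonqmmqypdpst": "tnmqppt".

tnmqppt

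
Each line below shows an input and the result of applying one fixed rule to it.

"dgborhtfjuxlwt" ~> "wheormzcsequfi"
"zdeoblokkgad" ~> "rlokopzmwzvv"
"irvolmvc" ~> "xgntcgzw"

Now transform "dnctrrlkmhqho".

bszoyneccwvxs

What's happening: move the last 3 characters to the front (rotate right by 3), then shift every letter 11 places forward in the alphabet (wrapping around).
On "dnctrrlkmhqho": the first step gives "qhodnctrrlkmh", and the second then gives "bszoyneccwvxs".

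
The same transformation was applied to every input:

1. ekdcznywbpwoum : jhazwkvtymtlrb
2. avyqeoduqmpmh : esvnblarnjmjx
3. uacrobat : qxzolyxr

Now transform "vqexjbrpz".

wnbugyoms

Looking at the pairs, the operation is to shift every letter 3 places backward in the alphabet (wrapping around), then swap the first and last characters.
Applying both steps to "vqexjbrpz": "snbugyomw", then "wnbugyoms".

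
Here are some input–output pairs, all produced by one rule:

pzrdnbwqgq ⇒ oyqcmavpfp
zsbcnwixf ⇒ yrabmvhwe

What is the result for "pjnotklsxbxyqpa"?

oimnsjkrwawxpoz

What's happening: shift every letter 1 place backward in the alphabet (wrapping around).
For "pjnotklsxbxyqpa" the result is "oimnsjkrwawxpoz".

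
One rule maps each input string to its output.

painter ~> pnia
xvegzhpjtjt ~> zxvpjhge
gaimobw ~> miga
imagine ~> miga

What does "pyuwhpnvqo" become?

What's happening: delete the last 3 characters, then sort the characters into reverse alphabetical order.
On "pyuwhpnvqo": the first step gives "pyuwhpn", and the second then gives "ywuppnh".

ywuppnh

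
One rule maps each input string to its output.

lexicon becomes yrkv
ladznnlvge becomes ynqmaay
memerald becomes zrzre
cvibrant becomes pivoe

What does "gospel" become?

Looking at the pairs, the operation is to delete the last 3 characters, then shift every letter 13 places forward in the alphabet (wrapping around) — i.e. ROT13.
Working it through for "gospel": intermediate "gos", final "tbf".

tbf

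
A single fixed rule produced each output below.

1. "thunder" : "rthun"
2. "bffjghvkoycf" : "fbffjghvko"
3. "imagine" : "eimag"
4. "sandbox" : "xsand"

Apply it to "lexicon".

The pattern: move the last 3 characters to the front (rotate right by 3), then delete the first 2 characters.
On "lexicon" that produces "nlexi".

nlexi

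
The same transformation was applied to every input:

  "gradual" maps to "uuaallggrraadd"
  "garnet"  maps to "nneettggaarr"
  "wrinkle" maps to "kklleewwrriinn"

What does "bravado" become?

The pattern: move the last 3 characters to the front (rotate right by 3), then double every character.
On "bravado": the first step gives "adobrav", and the second then gives "aaddoobbrraavv".

aaddoobbrraavv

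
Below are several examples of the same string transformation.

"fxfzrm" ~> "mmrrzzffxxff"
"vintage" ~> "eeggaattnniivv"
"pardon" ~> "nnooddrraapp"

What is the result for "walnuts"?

The pattern: reverse the string, then double every character.
So "walnuts" becomes "ssttuunnllaaww".
(Check on "fxfzrm": → "mrzfxf" → "mmrrzzffxxff" ✓)

ssttuunnllaaww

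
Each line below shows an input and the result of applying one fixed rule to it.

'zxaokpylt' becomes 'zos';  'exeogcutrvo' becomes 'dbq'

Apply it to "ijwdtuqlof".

The transformation: keep one character in every 3, starting at position 3 (positions 3rd, 6th, 9th, ...), then shift every letter 1 place backward in the alphabet (wrapping around).
"ijwdtuqlof" → "wuo" → "vtn".
(Check on "zxaokpylt": → "apt" → "zos" ✓)

vtn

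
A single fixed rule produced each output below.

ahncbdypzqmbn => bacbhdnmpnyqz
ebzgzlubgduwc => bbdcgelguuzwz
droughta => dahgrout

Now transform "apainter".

In each case the input is transformed by: sort the characters into alphabetical order, then swap each adjacent pair of characters (1↔2, 3↔4, ...).
Applying both steps to "apainter": "aaeinprt", then "aaiepntr".

aaiepntr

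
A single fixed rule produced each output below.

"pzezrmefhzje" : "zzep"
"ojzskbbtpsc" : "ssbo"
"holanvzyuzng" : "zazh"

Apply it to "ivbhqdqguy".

yhqi

In each case the input is transformed by: keep one character in every 3, starting at position 1 (positions 1st, 4th, 7th, ...), then swap the first and last characters.
Working it through for "ivbhqdqguy": intermediate "ihqy", final "yhqi".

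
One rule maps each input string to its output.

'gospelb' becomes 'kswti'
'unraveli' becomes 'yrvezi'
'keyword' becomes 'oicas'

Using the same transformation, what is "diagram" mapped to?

hmekv

Looking at the pairs, the operation is to shift every letter 4 places forward in the alphabet (wrapping around), then delete the last 2 characters.
Applying that to "diagram" gives "hmekv".
(Check on "unraveli": → "yrvezipm" → "yrvezi" ✓)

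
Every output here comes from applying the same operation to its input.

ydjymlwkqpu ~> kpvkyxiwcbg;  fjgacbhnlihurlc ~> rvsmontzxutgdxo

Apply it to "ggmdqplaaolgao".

In each case the input is transformed by: shift every letter 12 places forward in the alphabet (wrapping around).
For "ggmdqplaaolgao" the result is "ssypcbxmmaxsma".

ssypcbxmmaxsma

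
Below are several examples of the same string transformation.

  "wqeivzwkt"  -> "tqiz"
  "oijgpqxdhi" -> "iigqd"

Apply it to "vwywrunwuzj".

jwwuw

Rule — move the last 2 characters to the front (rotate right by 2), then keep every other character starting from the second (positions 2nd, 4th, 6th, ...).
For "vwywrunwuzj", step one produces "zjvwywrunwu"; step two turns that into "jwwuw".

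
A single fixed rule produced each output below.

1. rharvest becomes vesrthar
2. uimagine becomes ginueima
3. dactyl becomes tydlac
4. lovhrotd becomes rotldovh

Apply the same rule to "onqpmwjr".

mwjornqp

Each output is the input with this applied: swap the first and last characters, then swap the front and back halves of the string.
Applying both steps to "onqpmwjr": "rnqpmwjo", then "mwjornqp".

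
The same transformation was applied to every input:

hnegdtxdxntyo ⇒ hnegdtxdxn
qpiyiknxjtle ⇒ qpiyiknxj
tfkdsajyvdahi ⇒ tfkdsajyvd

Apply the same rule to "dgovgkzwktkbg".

dgovgkzwkt

What's happening: delete the last 3 characters.
Doing the same to "dgovgkzwktkbg": "dgovgkzwkt".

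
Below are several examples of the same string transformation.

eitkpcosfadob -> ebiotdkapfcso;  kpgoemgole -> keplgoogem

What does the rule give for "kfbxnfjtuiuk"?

The rule is to take characters alternately from the front and the back (1st, last, 2nd, 2nd-last, ...).
So "kfbxnfjtuiuk" becomes "kkfubixuntfj".

kkfubixuntfj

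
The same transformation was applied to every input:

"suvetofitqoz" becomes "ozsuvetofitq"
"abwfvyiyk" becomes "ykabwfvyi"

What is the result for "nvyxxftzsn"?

snnvyxxftz

What's happening: move the last 2 characters to the front (rotate right by 2).
So "nvyxxftzsn" becomes "snnvyxxftz".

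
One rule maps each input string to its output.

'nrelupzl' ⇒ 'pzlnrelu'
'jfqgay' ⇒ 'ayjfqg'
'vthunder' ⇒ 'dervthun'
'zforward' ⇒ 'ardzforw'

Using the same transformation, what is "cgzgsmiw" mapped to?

miwcgzgs

Looking at the pairs, the operation is to swap the front and back halves of the string, then move the first character to the end.
On "cgzgsmiw": the first step gives "smiwcgzg", and the second then gives "miwcgzgs".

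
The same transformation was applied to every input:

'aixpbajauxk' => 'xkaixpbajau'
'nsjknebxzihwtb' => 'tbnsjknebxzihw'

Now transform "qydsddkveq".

The pattern: move the last 2 characters to the front (rotate right by 2).
For "qydsddkveq" the result is "eqqydsddkv".

eqqydsddkv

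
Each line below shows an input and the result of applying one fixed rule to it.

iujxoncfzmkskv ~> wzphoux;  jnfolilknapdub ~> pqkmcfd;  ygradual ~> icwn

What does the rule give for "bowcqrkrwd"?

The rule is to shift every letter 2 places forward in the alphabet (wrapping around), then keep every other character starting from the second (positions 2nd, 4th, 6th, ...).
Working it through for "bowcqrkrwd": intermediate "dqyestmtyf", final "qettf".

qettf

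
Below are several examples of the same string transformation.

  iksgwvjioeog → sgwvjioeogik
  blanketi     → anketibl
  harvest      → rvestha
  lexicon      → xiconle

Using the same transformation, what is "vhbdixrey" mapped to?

The pattern: move the first 2 characters to the end (rotate left by 2).
Applying that to "vhbdixrey" gives "bdixreyvh".

bdixreyvh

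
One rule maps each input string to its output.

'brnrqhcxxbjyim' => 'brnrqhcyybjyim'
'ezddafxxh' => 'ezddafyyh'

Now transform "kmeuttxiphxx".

The transformation: replace every "x" with "y".
So "kmeuttxiphxx" becomes "kmeuttyiphyy".

kmeuttyiphyy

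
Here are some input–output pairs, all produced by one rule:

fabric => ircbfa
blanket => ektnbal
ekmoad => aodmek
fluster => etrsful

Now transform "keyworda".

draokwey

What's happening: move the last 2 characters to the front (rotate right by 2), then take characters alternately from the front and the back (1st, last, 2nd, 2nd-last, ...).
Applying both steps to "keyworda": "dakeywor", then "draokwey".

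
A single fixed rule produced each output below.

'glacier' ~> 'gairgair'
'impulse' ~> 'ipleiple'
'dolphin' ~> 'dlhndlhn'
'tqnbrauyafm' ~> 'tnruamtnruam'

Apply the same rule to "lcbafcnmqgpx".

The transformation: keep every other character starting from the first (positions 1st, 3rd, 5th, ...), then write the whole string twice.
Starting from "lcbafcnmqgpx": after the first operation, "lbfnqp"; after the second, "lbfnqplbfnqp".

lbfnqplbfnqp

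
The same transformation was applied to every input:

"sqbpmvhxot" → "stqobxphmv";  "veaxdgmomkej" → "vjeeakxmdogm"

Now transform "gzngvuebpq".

gqzpnbgevu

What's happening: take characters alternately from the front and the back (1st, last, 2nd, 2nd-last, ...).
"gzngvuebpq" → "gqzpnbgevu".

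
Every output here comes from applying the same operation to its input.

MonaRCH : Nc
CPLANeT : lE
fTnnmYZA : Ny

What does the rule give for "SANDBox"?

Looking at the pairs, the operation is to flip the case of every letter, then keep one character in every 3, starting at position 3 (positions 3rd, 6th, 9th, ...).
Working it through for "SANDBox": intermediate "sandbOX", final "nO".

nO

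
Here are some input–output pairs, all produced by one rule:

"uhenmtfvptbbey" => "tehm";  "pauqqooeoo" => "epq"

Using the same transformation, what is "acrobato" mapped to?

Looking at the pairs, the operation is to swap the front and back halves of the string, then keep one character in every 3, starting at position 3 (positions 3rd, 6th, 9th, ...).
Starting from "acrobato": after the first operation, "batoacro"; after the second, "tc".

tc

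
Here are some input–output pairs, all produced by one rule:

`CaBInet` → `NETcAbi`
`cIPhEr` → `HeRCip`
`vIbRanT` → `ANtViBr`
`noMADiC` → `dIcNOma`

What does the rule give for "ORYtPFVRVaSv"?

Each output is the input with this applied: move the last 3 characters to the front (rotate right by 3), then flip the case of every letter.
Working it through for "ORYtPFVRVaSv": intermediate "aSvORYtPFVRV", final "AsVoryTpfvrv".

AsVoryTpfvrv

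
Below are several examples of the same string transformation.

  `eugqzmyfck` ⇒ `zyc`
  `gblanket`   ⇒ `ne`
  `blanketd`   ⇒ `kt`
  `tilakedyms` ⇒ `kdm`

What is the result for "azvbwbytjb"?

Each output is the input with this applied: delete the first 3 characters, then keep every other character starting from the second (positions 2nd, 4th, 6th, ...).
Starting from "azvbwbytjb": after the first operation, "bwbytjb"; after the second, "wyj".
(Check on "tilakedyms": → "akedyms" → "kdm" ✓)

wyj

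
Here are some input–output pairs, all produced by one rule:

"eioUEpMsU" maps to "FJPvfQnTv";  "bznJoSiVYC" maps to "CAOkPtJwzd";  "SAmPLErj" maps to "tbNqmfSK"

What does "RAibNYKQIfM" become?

What's happening: flip the case of every letter, then shift every letter 1 place forward in the alphabet (wrapping around).
On "RAibNYKQIfM": the first step gives "raIBnykqiFm", and the second then gives "sbJCozlrjGn".

sbJCozlrjGn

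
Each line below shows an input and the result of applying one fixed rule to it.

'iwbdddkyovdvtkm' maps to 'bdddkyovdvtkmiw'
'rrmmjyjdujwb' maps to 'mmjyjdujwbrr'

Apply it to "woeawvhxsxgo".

eawvhxsxgowo

The transformation: move the first 2 characters to the end (rotate left by 2).
For "woeawvhxsxgo" the result is "eawvhxsxgowo".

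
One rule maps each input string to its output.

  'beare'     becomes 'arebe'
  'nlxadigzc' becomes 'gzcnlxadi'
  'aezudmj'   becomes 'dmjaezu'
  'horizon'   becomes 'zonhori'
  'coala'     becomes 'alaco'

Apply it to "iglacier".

ieriglac

The rule is to move the last 3 characters to the front (rotate right by 3).
"iglacier" → "ieriglac".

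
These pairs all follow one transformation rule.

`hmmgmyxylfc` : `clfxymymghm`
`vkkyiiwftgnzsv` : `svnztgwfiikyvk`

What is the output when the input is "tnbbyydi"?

diyybbtn

The pattern: swap each adjacent pair of characters (1↔2, 3↔4, ...), then reverse the string.
"tnbbyydi" → "diyybbtn".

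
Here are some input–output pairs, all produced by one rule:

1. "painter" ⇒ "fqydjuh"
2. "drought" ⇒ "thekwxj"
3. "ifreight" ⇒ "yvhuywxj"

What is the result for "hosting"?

The rule is to shift every letter 10 places backward in the alphabet (wrapping around).
Applying that to "hosting" gives "xeijydw".

xeijydw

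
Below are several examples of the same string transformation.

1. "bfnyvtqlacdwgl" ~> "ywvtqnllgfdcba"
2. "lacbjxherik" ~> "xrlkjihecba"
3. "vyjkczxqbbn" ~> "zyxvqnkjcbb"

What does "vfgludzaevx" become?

Rule — sort the characters into reverse alphabetical order.
Applying that to "vfgludzaevx" gives "zxvvulgfeda".

zxvvulgfeda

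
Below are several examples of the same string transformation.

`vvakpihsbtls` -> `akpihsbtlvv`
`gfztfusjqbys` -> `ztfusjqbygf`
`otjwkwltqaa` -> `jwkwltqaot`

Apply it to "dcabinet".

The transformation: delete the last character, then move the first 2 characters to the end (rotate left by 2).
Applying both steps to "dcabinet": "dcabine", then "abinedc".

abinedc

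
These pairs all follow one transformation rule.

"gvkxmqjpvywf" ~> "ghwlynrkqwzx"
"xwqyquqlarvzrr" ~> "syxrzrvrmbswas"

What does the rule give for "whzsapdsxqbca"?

Each output is the input with this applied: shift every letter 1 place forward in the alphabet (wrapping around), then move the last character to the front.
On "whzsapdsxqbca": the first step gives "xiatbqetyrcdb", and the second then gives "bxiatbqetyrcd".

bxiatbqetyrcd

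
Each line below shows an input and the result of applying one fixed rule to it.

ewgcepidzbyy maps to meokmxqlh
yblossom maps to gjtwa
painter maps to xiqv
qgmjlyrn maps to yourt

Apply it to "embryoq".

The pattern: shift every letter 8 places forward in the alphabet (wrapping around), then delete the last 3 characters.
For "embryoq", step one produces "mujzgwy"; step two turns that into "mujz".
(Check on "ewgcepidzbyy": → "meokmxqlhjgg" → "meokmxqlh" ✓)

mujz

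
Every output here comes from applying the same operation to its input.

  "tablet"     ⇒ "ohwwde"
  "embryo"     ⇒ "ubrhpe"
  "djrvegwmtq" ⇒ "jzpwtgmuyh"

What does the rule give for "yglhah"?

kdkbjo

Rule — shift every letter 3 places forward in the alphabet (wrapping around), then swap the front and back halves of the string.
On "yglhah": the first step gives "bjokdk", and the second then gives "kdkbjo".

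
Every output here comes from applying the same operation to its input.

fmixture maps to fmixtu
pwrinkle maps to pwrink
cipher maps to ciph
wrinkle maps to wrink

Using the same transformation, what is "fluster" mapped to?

flust

Rule — delete the last 2 characters.
For "fluster" the result is "flust".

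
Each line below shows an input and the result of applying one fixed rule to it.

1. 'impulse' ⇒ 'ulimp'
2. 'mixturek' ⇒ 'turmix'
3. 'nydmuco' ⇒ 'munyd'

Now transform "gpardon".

Each output is the input with this applied: delete the last 2 characters, then move the first 3 characters to the end (rotate left by 3).
Starting from "gpardon": after the first operation, "gpard"; after the second, "rdgpa".
(Check on "impulse": → "impul" → "ulimp" ✓)

rdgpa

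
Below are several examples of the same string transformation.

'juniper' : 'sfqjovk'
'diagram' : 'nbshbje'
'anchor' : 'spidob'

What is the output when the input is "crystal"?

The pattern: shift every letter 1 place forward in the alphabet (wrapping around), then reverse the string.
For "crystal" the result is "mbutzsd".

mbutzsd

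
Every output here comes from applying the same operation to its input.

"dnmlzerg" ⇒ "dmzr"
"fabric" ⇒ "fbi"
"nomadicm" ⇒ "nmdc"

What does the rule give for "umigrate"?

The transformation: keep every other character starting from the first (positions 1st, 3rd, 5th, ...).
Applying that to "umigrate" gives "uirt".

uirt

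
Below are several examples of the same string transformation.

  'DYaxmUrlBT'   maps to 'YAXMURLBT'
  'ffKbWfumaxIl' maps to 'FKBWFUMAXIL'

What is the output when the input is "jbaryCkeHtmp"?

The rule is to delete the first character, then convert every letter to uppercase.
"jbaryCkeHtmp" → "baryCkeHtmp" → "BARYCKEHTMP".

BARYCKEHTMP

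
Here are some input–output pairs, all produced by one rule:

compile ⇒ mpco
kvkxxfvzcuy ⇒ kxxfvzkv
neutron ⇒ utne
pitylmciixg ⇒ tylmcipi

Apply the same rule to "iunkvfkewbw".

nkvfkeiu

Rule — delete the last 3 characters, then move the first 2 characters to the end (rotate left by 2).
On "iunkvfkewbw": the first step gives "iunkvfke", and the second then gives "nkvfkeiu".
(Check on "neutron": → "neut" → "utne" ✓)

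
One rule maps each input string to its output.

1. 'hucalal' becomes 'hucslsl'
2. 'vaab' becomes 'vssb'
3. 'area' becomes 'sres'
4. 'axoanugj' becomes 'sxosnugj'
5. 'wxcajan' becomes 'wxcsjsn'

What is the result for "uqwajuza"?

The pattern: replace every "a" with "s".
Applying that to "uqwajuza" gives "uqwsjuzs".

uqwsjuzs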